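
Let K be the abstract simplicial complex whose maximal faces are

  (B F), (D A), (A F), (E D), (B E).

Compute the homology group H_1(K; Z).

Order the vertices as A < B < D < E < F. Listing each simplex with vertices in this order, K has dimension 1 with simplices:

  0-simplices (5): A, B, D, E, F
  1-simplices (5): AD, AF, BE, BF, DE

giving chain groups C_0 ≅ Z^5, C_1 ≅ Z^5.

The boundary map ∂_1: C_1 → C_0 is given by ∂[p,q] = [q] − [p].
The 5×5 boundary matrix has rank 4 and Smith normal form diag(1,1,1,1).

Now H_k = ker ∂_k / im ∂_{k+1}, so:

  H_1: rank ker ∂_1 − rank ∂_2 = (5 − 4) − 0 = 1, and there is no ∂_2, so H_1 = Z.

H_1 = Z.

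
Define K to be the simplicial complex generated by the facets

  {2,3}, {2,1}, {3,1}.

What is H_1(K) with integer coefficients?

H_1 = Z.

Take the total order 1 < 2 < 3 on the vertex set. Then K (dimension 1) consists of the simplices:

  0-simplices (3): [1], [2], [3]
  1-simplices (3): [1,2], [1,3], [2,3]

giving chain groups C_0 ≅ Z^3, C_1 ≅ Z^3.

Boundary ∂_1: C_1 → C_0 maps an edge to its endpoints' difference, ∂[p,q] = q − p. For instance
  ∂[1,2] = [2] − [1].
This gives a 3×3 integer matrix of rank 2; reducing to Smith normal form yields diagonal entries (1,1).

From H_k ≅ ker(∂_k) / im(∂_{k+1}) we obtain:

  H_1: rank ker ∂_1 − rank ∂_2 = (3 − 2) − 0 = 1, and there is no ∂_2, so H_1 = Z.

(K is a triangulation of the circle S^1.)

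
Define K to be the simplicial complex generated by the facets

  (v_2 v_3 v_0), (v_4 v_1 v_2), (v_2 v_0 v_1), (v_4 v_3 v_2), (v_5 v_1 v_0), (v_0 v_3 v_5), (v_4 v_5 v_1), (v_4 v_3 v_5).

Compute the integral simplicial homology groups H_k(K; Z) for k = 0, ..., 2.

H_0 ≅ Z,  H_1 = 0,  H_2 ≅ Z.

Order the vertices as v_0 < v_1 < v_2 < v_3 < v_4 < v_5. Listing each simplex with vertices in this order, K has dimension 2 with simplices:

  0-simplices (6): [v_0], [v_1], [v_2], [v_3], [v_4], [v_5]
  1-simplices (12): [v_0,v_1], [v_0,v_2], [v_0,v_3], [v_0,v_5], [v_1,v_2], [v_1,v_4], [v_1,v_5], [v_2,v_3], [v_2,v_4], [v_3,v_4], [v_3,v_5], [v_4,v_5]
  2-simplices (8): [v_0,v_1,v_2], [v_0,v_1,v_5], [v_0,v_2,v_3], [v_0,v_3,v_5], [v_1,v_2,v_4], [v_1,v_4,v_5], [v_2,v_3,v_4], [v_3,v_4,v_5]

so the chain groups are C_0 ≅ Z^6, C_1 ≅ Z^12, C_2 ≅ Z^8.

Boundary ∂_1: C_1 → C_0 maps an edge to its endpoints' difference, ∂[p,q] = q − p.
This gives a 6×12 integer matrix of rank 5; reducing to Smith normal form yields diagonal entries (1,1,1,1,1).

∂_2: C_2 → C_1 sends each 2-simplex [p,q,r] to [q,r] − [p,r] + [p,q]. For instance
  ∂[v_0,v_1,v_2] = [v_1,v_2] − [v_0,v_2] + [v_0,v_1],
  ∂[v_0,v_1,v_5] = [v_1,v_5] − [v_0,v_5] + [v_0,v_1].
The 12×8 boundary matrix has rank 7 and Smith normal form diag(1,1,1,1,1,1,1).

From H_k ≅ ker(∂_k) / im(∂_{k+1}) we obtain:

  H_0: rank C_0 − rank ∂_1 = 6 − 5 = 1, and the invariant factors of ∂_1 are all 1, so H_0 ≅ Z.
  H_1: rank ker ∂_1 − rank ∂_2 = (12 − 5) − 7 = 0, and the invariant factors of ∂_2 are all 1, so H_1 ≅ 0.
  H_2: rank ker ∂_2 − rank ∂_3 = (8 − 7) − 0 = 1, and there is no ∂_3, so H_2 ≅ Z.

(K is a triangulation of the 2-sphere S^2.)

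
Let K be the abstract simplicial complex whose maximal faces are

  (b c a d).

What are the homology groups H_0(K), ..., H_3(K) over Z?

Fix the vertex order a < b < c < d and write every simplex with vertices in increasing order. Then dim K = 3 and the simplices of K are:

  0-simplices (4): a, b, c, d
  1-simplices (6): ab, ac, ad, bc, bd, cd
  2-simplices (4): abc, abd, acd, bcd
  3-simplices (1): abcd

so the chain groups are C_0 ≅ Z^4, C_1 ≅ Z^6, C_2 ≅ Z^4, C_3 ≅ Z^1.

Boundary ∂_1: C_1 → C_0 is given by ∂[p,q] = [q] − [p].
As a 4×6 matrix over Z this has rank 3, with invariant factors (1,1,1).

The boundary map ∂_2: C_2 → C_1 maps a triangle to the signed sum of its edges. For instance
  ∂bcd = cd − bd + bc,
  ∂acd = cd − ad + ac.
The resulting 6×4 matrix has rank 3, and its Smith normal form has invariant factors (1,1,1).

Boundary ∂_3: C_3 → C_2 sends each 3-simplex σ to the alternating sum Σ_i (−1)^i (σ with its i-th vertex removed). For instance
  ∂abcd = bcd − acd + abd − abc.
The resulting 4×1 matrix has rank 1, and its Smith normal form has invariant factors (1).

Now H_k = ker ∂_k / im ∂_{k+1}, so:

  H_0: rank C_0 − rank ∂_1 = 4 − 3 = 1, and the invariant factors of ∂_1 are all 1, so H_0 ≅ Z.
  H_1: rank ker ∂_1 − rank ∂_2 = (6 − 3) − 3 = 0, and the invariant factors of ∂_2 are all 1, so H_1 ≅ 0.
  H_2: rank ker ∂_2 − rank ∂_3 = (4 − 3) − 1 = 0, and the invariant factors of ∂_3 are all 1, so H_2 ≅ 0.
  H_3: rank ker ∂_3 − rank ∂_4 = (1 − 1) − 0 = 0, and there is no ∂_4, so H_3 ≅ 0.

(K is a triangulation of the 3-simplex.)

H_0 = Z,  H_1 = 0,  H_2 = 0,  H_3 = 0.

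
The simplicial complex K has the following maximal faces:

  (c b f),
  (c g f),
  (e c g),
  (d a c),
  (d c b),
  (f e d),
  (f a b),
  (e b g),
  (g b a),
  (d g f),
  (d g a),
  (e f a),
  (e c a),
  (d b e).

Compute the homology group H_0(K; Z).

We work with the vertex ordering a < b < c < d < e < f < g. The simplices of K, each written with vertices in increasing order, are:

  0-simplices (7): a, b, c, d, e, f, g
  1-simplices (21): ab, ac, ad, ae, af, ag, bc, bd, be, bf, bg, cd, ce, cf, cg, de, df, dg, ef, eg, fg
  2-simplices (14): abf, abg, acd, ace, adg, aef, bcd, bcf, bde, beg, ceg, cfg, def, dfg

Hence C_0 ≅ Z^7, C_1 ≅ Z^21, C_2 ≅ Z^14.

The boundary map ∂_1: C_1 → C_0 is given by ∂[p,q] = [q] − [p]. For instance
  ∂de = e − d.
As a 7×21 matrix over Z this has rank 6, with invariant factors (1,1,1,1,1,1).

The boundary map ∂_2: C_2 → C_1 maps a triangle to the signed sum of its edges. For instance
  ∂acd = cd − ad + ac,
  ∂abg = bg − ag + ab.
The 21×14 boundary matrix has rank 13 and Smith normal form diag(1,1,1,1,1,1,1,1,1,1,1,1,1).

Reading off H_k = ker ∂_k / im ∂_{k+1}:

  H_0: rank C_0 − rank ∂_1 = 7 − 6 = 1, and the invariant factors of ∂_1 are all 1, so H_0 ≅ Z.

(K is a triangulation of the torus T^2.)

H_0 ≅ Z.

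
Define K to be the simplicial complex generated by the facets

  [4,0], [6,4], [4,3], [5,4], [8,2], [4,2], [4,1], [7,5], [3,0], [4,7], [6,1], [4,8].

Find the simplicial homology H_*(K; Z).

H_0 = Z,  H_1 = Z^4.

Fix the vertex order 0 < 1 < 2 < 3 < 4 < 5 < 6 < 7 < 8 and write every simplex with vertices in increasing order. Then dim K = 1 and the simplices of K are:

  0-simplices (9): [0], [1], [2], [3], [4], [5], [6], [7], [8]
  1-simplices (12): [0,3], [0,4], [1,4], [1,6], [2,4], [2,8], [3,4], [4,5], [4,6], [4,7], [4,8], [5,7]

so the chain groups are C_0 ≅ Z^9, C_1 ≅ Z^12.

∂_1: C_1 → C_0 sends each edge [p,q] (with p < q) to q − p. For instance
  ∂[2,8] = [8] − [2].
The 9×12 boundary matrix has rank 8 and Smith normal form diag(1,1,1,1,1,1,1,1).

Computing H_k = (kernel of ∂_k) / (image of ∂_{k+1}):

  H_0: rank C_0 − rank ∂_1 = 9 − 8 = 1, and the invariant factors of ∂_1 are all 1, so H_0 ≅ Z.
  H_1: rank ker ∂_1 − rank ∂_2 = (12 − 8) − 0 = 4, and there is no ∂_2, so H_1 ≅ Z^4.

As a check, the Euler characteristic is 9 − 12 = -3, which agrees with 1 − 4 = -3.
(K is a triangulation of a wedge of 4 circles.)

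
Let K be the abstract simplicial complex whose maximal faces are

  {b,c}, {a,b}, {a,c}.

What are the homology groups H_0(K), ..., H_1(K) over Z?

H_0 ≅ Z,  H_1 ≅ Z.

Take the total order a < b < c on the vertex set. Then K (dimension 1) consists of the simplices:

  0-simplices (3): a, b, c
  1-simplices (3): ab, ac, bc

so the chain groups are C_0 ≅ Z^3, C_1 ≅ Z^3.

∂_1: C_1 → C_0 sends each edge [p,q] (with p < q) to q − p. For instance
  ∂bc = c − b.
This gives a 3×3 integer matrix of rank 2; reducing to Smith normal form yields diagonal entries (1,1).

From H_k ≅ ker(∂_k) / im(∂_{k+1}) we obtain:

  H_0: rank C_0 − rank ∂_1 = 3 − 2 = 1, and the invariant factors of ∂_1 are all 1, so H_0 ≅ Z.
  H_1: rank ker ∂_1 − rank ∂_2 = (3 − 2) − 0 = 1, and there is no ∂_2, so H_1 ≅ Z.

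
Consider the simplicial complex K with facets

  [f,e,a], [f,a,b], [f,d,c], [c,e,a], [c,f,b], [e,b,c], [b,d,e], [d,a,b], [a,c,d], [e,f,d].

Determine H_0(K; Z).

H_0 = Z.

We work with the vertex ordering a < b < c < d < e < f. The simplices of K, each written with vertices in increasing order, are:

  0-simplices (6): a, b, c, d, e, f
  1-simplices (15): ab, ac, ad, ae, af, bc, bd, be, bf, cd, ce, cf, de, df, ef
  2-simplices (10): abd, abf, acd, ace, aef, bce, bcf, bde, cdf, def

giving chain groups C_0 ≅ Z^6, C_1 ≅ Z^15, C_2 ≅ Z^10.

Boundary ∂_1: C_1 → C_0 sends each edge [p,q] (with p < q) to q − p. For instance
  ∂ab = b − a.
As a 6×15 matrix over Z this has rank 5, with invariant factors (1,1,1,1,1).

Boundary ∂_2: C_2 → C_1 maps a triangle to the signed sum of its edges. For instance
  ∂abf = bf − af + ab,
  ∂def = ef − df + de.
The 15×10 boundary matrix has rank 10 and Smith normal form diag(1,1,1,1,1,1,1,1,1,2).

Computing H_k = (kernel of ∂_k) / (image of ∂_{k+1}):

  H_0: rank C_0 − rank ∂_1 = 6 − 5 = 1, and the invariant factors of ∂_1 are all 1, so H_0 = Z.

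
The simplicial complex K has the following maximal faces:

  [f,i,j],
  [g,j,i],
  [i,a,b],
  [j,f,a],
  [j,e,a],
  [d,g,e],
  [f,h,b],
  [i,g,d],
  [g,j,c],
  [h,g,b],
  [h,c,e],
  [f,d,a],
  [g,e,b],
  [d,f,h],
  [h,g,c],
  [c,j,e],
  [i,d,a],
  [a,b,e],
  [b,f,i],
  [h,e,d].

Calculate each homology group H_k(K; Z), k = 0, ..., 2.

Take the total order a < b < c < d < e < f < g < h < i < j on the vertex set. Then K (dimension 2) consists of the simplices:

  0-simplices (10): a, b, c, d, e, f, g, h, i, j
  1-simplices (30): ab, ad, ae, af, ai, aj, be, bf, bg, bh, bi, ce, cg, ch, cj, de, df, dg, dh, di, eg, eh, ej, fh, fi, fj, gh, gi, gj, ij
  2-simplices (20): abe, abi, adf, adi, aej, afj, beg, bfh, bfi, bgh, ceh, cej, cgh, cgj, deg, deh, dfh, dgi, fij, gij

giving chain groups C_0 ≅ Z^10, C_1 ≅ Z^30, C_2 ≅ Z^20.

The boundary map ∂_1: C_1 → C_0 sends each edge [p,q] (with p < q) to q − p.
This gives a 10×30 integer matrix of rank 9; reducing to Smith normal form yields diagonal entries (1,1,1,1,1,1,1,1,1).

∂_2: C_2 → C_1 maps a triangle to the signed sum of its edges. For instance
  ∂dfh = fh − dh + df,
  ∂deh = eh − dh + de.
The resulting 30×20 matrix has rank 20, and its Smith normal form has invariant factors (1,1,1,1,1,1,1,1,1,1,1,1,1,1,1,1,1,1,1,2).

Reading off H_k = ker ∂_k / im ∂_{k+1}:

  H_0: rank C_0 − rank ∂_1 = 10 − 9 = 1, and the invariant factors of ∂_1 are all 1, so H_0 = Z.
  H_1: rank ker ∂_1 − rank ∂_2 = (30 − 9) − 20 = 1, and ∂_2 has invariant factor 2 > 1, so H_1 = Z ⊕ Z/2Z.
  H_2: rank ker ∂_2 − rank ∂_3 = (20 − 20) − 0 = 0, and there is no ∂_3, so H_2 = 0.

As a check, the Euler characteristic is 10 − 30 + 20 = 0, which agrees with 1 − 1 + 0 = 0.
(K is a triangulation of the Klein bottle.)

H_0 ≅ Z,  H_1 ≅ Z ⊕ Z/2Z,  H_2 = 0.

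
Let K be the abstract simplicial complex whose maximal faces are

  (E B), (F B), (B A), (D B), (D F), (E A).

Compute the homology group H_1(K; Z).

We work with the vertex ordering A < B < D < E < F. The simplices of K, each written with vertices in increasing order, are:

  0-simplices (5): A, B, D, E, F
  1-simplices (6): AB, AE, BD, BE, BF, DF

so the chain groups are C_0 ≅ Z^5, C_1 ≅ Z^6.

Boundary ∂_1: C_1 → C_0 maps an edge to its endpoints' difference, ∂[p,q] = q − p.
The 5×6 boundary matrix has rank 4 and Smith normal form diag(1,1,1,1).

Now H_k = ker ∂_k / im ∂_{k+1}, so:

  H_1: rank ker ∂_1 − rank ∂_2 = (6 − 4) − 0 = 2, and there is no ∂_2, so H_1 = Z^2.

H_1 ≅ Z^2.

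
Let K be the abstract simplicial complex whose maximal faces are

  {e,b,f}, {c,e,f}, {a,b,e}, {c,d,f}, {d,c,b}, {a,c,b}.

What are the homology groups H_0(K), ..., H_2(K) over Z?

Take the total order a < b < c < d < e < f on the vertex set. Then K (dimension 2) consists of the simplices:

  0-simplices (6): a, b, c, d, e, f
  1-simplices (12): ab, ac, ae, bc, bd, be, bf, cd, ce, cf, df, ef
  2-simplices (6): abc, abe, bcd, bef, cdf, cef

Hence C_0 ≅ Z^6, C_1 ≅ Z^12, C_2 ≅ Z^6.

Boundary ∂_1: C_1 → C_0 maps an edge to its endpoints' difference, ∂[p,q] = q − p.
This gives a 6×12 integer matrix of rank 5; reducing to Smith normal form yields diagonal entries (1,1,1,1,1).

The boundary map ∂_2: C_2 → C_1 maps a triangle to the signed sum of its edges. For instance
  ∂cdf = df − cf + cd,
  ∂abe = be − ae + ab.
As a 12×6 matrix over Z this has rank 6, with invariant factors (1,1,1,1,1,1).

Now H_k = ker ∂_k / im ∂_{k+1}, so:

  H_0: rank C_0 − rank ∂_1 = 6 − 5 = 1, and the invariant factors of ∂_1 are all 1, so H_0 ≅ Z.
  H_1: rank ker ∂_1 − rank ∂_2 = (12 − 5) − 6 = 1, and the invariant factors of ∂_2 are all 1, so H_1 ≅ Z.
  H_2: rank ker ∂_2 − rank ∂_3 = (6 − 6) − 0 = 0, and there is no ∂_3, so H_2 ≅ 0.

H_0 ≅ Z,  H_1 ≅ Z,  H_2 = 0.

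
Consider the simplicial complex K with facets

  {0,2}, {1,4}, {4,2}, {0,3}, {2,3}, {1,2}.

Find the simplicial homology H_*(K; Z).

H_0 ≅ Z,  H_1 ≅ Z^2.

Fix the vertex order 0 < 1 < 2 < 3 < 4 and write every simplex with vertices in increasing order. Then dim K = 1 and the simplices of K are:

  0-simplices (5): [0], [1], [2], [3], [4]
  1-simplices (6): [0,2], [0,3], [1,2], [1,4], [2,3], [2,4]

so the chain groups are C_0 ≅ Z^5, C_1 ≅ Z^6.

The boundary map ∂_1: C_1 → C_0 is given by ∂[p,q] = [q] − [p].
This gives a 5×6 integer matrix of rank 4; reducing to Smith normal form yields diagonal entries (1,1,1,1).

Now H_k = ker ∂_k / im ∂_{k+1}, so:

  H_0: rank C_0 − rank ∂_1 = 5 − 4 = 1, and the invariant factors of ∂_1 are all 1, so H_0 = Z.
  H_1: rank ker ∂_1 − rank ∂_2 = (6 − 4) − 0 = 2, and there is no ∂_2, so H_1 = Z^2.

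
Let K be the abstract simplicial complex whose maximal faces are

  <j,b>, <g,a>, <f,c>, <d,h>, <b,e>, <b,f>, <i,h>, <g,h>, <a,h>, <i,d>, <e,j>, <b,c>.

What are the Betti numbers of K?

Order the vertices as a < b < c < d < e < f < g < h < i < j. Listing each simplex with vertices in this order, K has dimension 1 with simplices:

  0-simplices (10): a, b, c, d, e, f, g, h, i, j
  1-simplices (12): ag, ah, bc, be, bf, bj, cf, dh, di, ej, gh, hi

Hence C_0 ≅ Z^10, C_1 ≅ Z^12.

The boundary map ∂_1: C_1 → C_0 is given by ∂[p,q] = [q] − [p].
The resulting 10×12 matrix has rank 8, and its Smith normal form has invariant factors (1,1,1,1,1,1,1,1).

Reading off H_k = ker ∂_k / im ∂_{k+1}:

  H_0: rank C_0 − rank ∂_1 = 10 − 8 = 2, and the invariant factors of ∂_1 are all 1, so H_0 = Z^2.
  H_1: rank ker ∂_1 − rank ∂_2 = (12 − 8) − 0 = 4, and there is no ∂_2, so H_1 = Z^4.

As a check, the Euler characteristic is 10 − 12 = -2, which agrees with 2 − 4 = -2.

Hence the Betti numbers are b_0 = 2, b_1 = 4.

b_0 = 2, b_1 = 4.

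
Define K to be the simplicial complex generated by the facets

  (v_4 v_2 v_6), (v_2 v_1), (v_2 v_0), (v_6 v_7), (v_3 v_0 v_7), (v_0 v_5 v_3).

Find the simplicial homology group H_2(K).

H_2 ≅ 0.

We work with the vertex ordering v_0 < v_1 < v_2 < v_3 < v_4 < v_5 < v_6 < v_7. The simplices of K, each written with vertices in increasing order, are:

  0-simplices (8): [v_0], [v_1], [v_2], [v_3], [v_4], [v_5], [v_6], [v_7]
  1-simplices (11): [v_0,v_2], [v_0,v_3], [v_0,v_5], [v_0,v_7], [v_1,v_2], [v_2,v_4], [v_2,v_6], [v_3,v_5], [v_3,v_7], [v_4,v_6], [v_6,v_7]
  2-simplices (3): [v_0,v_3,v_5], [v_0,v_3,v_7], [v_2,v_4,v_6]

Hence C_0 ≅ Z^8, C_1 ≅ Z^11, C_2 ≅ Z^3.

The boundary map ∂_1: C_1 → C_0 sends each edge [p,q] (with p < q) to q − p. For instance
  ∂[v_4,v_6] = [v_6] − [v_4].
As a 8×11 matrix over Z this has rank 7, with invariant factors (1,1,1,1,1,1,1).

∂_2: C_2 → C_1 acts by ∂[p,q,r] = [q,r] − [p,r] + [p,q]. For instance
  ∂[v_2,v_4,v_6] = [v_4,v_6] − [v_2,v_6] + [v_2,v_4],
  ∂[v_0,v_3,v_5] = [v_3,v_5] − [v_0,v_5] + [v_0,v_3].
The resulting 11×3 matrix has rank 3, and its Smith normal form has invariant factors (1,1,1).

Reading off H_k = ker ∂_k / im ∂_{k+1}:

  H_2: rank ker ∂_2 − rank ∂_3 = (3 − 3) − 0 = 0, and there is no ∂_3, so H_2 ≅ 0.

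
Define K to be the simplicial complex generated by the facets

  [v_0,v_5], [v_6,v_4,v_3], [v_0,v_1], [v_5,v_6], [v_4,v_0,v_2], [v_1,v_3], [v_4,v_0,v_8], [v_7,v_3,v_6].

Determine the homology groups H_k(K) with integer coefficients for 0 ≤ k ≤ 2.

Fix the vertex order v_0 < v_1 < v_2 < v_3 < v_4 < v_5 < v_6 < v_7 < v_8 and write every simplex with vertices in increasing order. Then dim K = 2 and the simplices of K are:

  0-simplices (9): [v_0], [v_1], [v_2], [v_3], [v_4], [v_5], [v_6], [v_7], [v_8]
  1-simplices (14): [v_0,v_1], [v_0,v_2], [v_0,v_4], [v_0,v_5], [v_0,v_8], [v_1,v_3], [v_2,v_4], [v_3,v_4], [v_3,v_6], [v_3,v_7], [v_4,v_6], [v_4,v_8], [v_5,v_6], [v_6,v_7]
  2-simplices (4): [v_0,v_2,v_4], [v_0,v_4,v_8], [v_3,v_4,v_6], [v_3,v_6,v_7]

giving chain groups C_0 ≅ Z^9, C_1 ≅ Z^14, C_2 ≅ Z^4.

∂_1: C_1 → C_0 sends each edge [p,q] (with p < q) to q − p. For instance
  ∂[v_5,v_6] = [v_6] − [v_5].
The resulting 9×14 matrix has rank 8, and its Smith normal form has invariant factors (1,1,1,1,1,1,1,1).

The boundary map ∂_2: C_2 → C_1 acts by ∂[p,q,r] = [q,r] − [p,r] + [p,q]. For instance
  ∂[v_0,v_2,v_4] = [v_2,v_4] − [v_0,v_4] + [v_0,v_2],
  ∂[v_3,v_6,v_7] = [v_6,v_7] − [v_3,v_7] + [v_3,v_6].
The 14×4 boundary matrix has rank 4 and Smith normal form diag(1,1,1,1).

Computing H_k = (kernel of ∂_k) / (image of ∂_{k+1}):

  H_0: rank C_0 − rank ∂_1 = 9 − 8 = 1, and the invariant factors of ∂_1 are all 1, so H_0 ≅ Z.
  H_1: rank ker ∂_1 − rank ∂_2 = (14 − 8) − 4 = 2, and the invariant factors of ∂_2 are all 1, so H_1 ≅ Z^2.
  H_2: rank ker ∂_2 − rank ∂_3 = (4 − 4) − 0 = 0, and there is no ∂_3, so H_2 ≅ 0.

H_0 ≅ Z,  H_1 ≅ Z^2,  H_2 = 0.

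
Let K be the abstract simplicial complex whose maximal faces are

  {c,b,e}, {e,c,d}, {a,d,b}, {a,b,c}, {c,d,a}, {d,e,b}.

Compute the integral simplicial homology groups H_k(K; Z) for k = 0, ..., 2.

We work with the vertex ordering a < b < c < d < e. The simplices of K, each written with vertices in increasing order, are:

  0-simplices (5): a, b, c, d, e
  1-simplices (9): ab, ac, ad, bc, bd, be, cd, ce, de
  2-simplices (6): abc, abd, acd, bce, bde, cde

Hence C_0 ≅ Z^5, C_1 ≅ Z^9, C_2 ≅ Z^6.

∂_1: C_1 → C_0 sends each edge [p,q] (with p < q) to q − p.
This gives a 5×9 integer matrix of rank 4; reducing to Smith normal form yields diagonal entries (1,1,1,1).

∂_2: C_2 → C_1 sends each 2-simplex [p,q,r] to [q,r] − [p,r] + [p,q]. For instance
  ∂cde = de − ce + cd,
  ∂bce = ce − be + bc.
The resulting 9×6 matrix has rank 5, and its Smith normal form has invariant factors (1,1,1,1,1).

Now H_k = ker ∂_k / im ∂_{k+1}, so:

  H_0: rank C_0 − rank ∂_1 = 5 − 4 = 1, and the invariant factors of ∂_1 are all 1, so H_0 = Z.
  H_1: rank ker ∂_1 − rank ∂_2 = (9 − 4) − 5 = 0, and the invariant factors of ∂_2 are all 1, so H_1 = 0.
  H_2: rank ker ∂_2 − rank ∂_3 = (6 − 5) − 0 = 1, and there is no ∂_3, so H_2 = Z.

(K is a triangulation of the 2-sphere S^2.)

H_0 = Z,  H_1 = 0,  H_2 = Z.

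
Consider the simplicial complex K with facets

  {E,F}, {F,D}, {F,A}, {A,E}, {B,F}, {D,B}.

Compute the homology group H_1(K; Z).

Take the total order A < B < D < E < F on the vertex set. Then K (dimension 1) consists of the simplices:

  0-simplices (5): A, B, D, E, F
  1-simplices (6): AE, AF, BD, BF, DF, EF

Hence C_0 ≅ Z^5, C_1 ≅ Z^6.

The boundary map ∂_1: C_1 → C_0 is given by ∂[p,q] = [q] − [p]. For instance
  ∂EF = F − E.
As a 5×6 matrix over Z this has rank 4, with invariant factors (1,1,1,1).

Reading off H_k = ker ∂_k / im ∂_{k+1}:

  H_1: rank ker ∂_1 − rank ∂_2 = (6 − 4) − 0 = 2, and there is no ∂_2, so H_1 ≅ Z^2.

(K is a triangulation of a wedge of 2 circles.)

H_1 = Z^2.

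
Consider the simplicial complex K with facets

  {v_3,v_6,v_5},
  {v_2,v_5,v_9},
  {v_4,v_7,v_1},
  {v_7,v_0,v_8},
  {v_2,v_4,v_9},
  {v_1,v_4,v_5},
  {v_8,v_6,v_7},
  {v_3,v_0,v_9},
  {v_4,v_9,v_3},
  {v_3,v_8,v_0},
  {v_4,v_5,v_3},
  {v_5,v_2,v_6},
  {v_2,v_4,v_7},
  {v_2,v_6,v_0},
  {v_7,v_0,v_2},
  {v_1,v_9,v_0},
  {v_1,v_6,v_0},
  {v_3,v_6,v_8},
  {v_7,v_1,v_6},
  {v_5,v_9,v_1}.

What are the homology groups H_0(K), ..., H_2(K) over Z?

K has 10 vertices, 30 edges, 20 triangles.
rank ∂_0 = 0, rank ∂_1 = 9 ⇒ b_0 = 10 − 0 − 9 = 1; all invariant factors of ∂_1 are 1 so no torsion. So H_0 ≅ Z.
rank ∂_1 = 9, rank ∂_2 = 20 ⇒ b_1 = 30 − 9 − 20 = 1; ∂_2 has invariant factor(s) [2] giving torsion. So H_1 ≅ Z ⊕ Z/2Z.
rank ∂_2 = 20, rank ∂_3 = 0 ⇒ b_2 = 20 − 20 − 0 = 0. So H_2 ≅ 0.

H_0 = Z,  H_1 = Z ⊕ Z/2Z,  H_2 = 0.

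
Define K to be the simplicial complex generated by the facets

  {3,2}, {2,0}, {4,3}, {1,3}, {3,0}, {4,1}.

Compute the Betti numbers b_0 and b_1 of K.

K has 5 vertices, 6 edges.
rank ∂_0 = 0, rank ∂_1 = 4 ⇒ b_0 = 5 − 0 − 4 = 1; all invariant factors of ∂_1 are 1 so no torsion. So H_0 = Z.
rank ∂_1 = 4, rank ∂_2 = 0 ⇒ b_1 = 6 − 4 − 0 = 2. So H_1 = Z^2.

b_0 = 1, b_1 = 2.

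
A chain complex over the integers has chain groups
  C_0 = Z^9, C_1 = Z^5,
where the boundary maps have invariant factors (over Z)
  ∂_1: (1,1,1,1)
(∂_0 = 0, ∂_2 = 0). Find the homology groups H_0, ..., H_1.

H_0 = Z^5,  H_1 = Z.

H_0: b_0 = 9 − 0 − 4 = 5; torsion from ∂_1 factors > 1: none. So H_0 = Z^5.
H_1: b_1 = 5 − 4 − 0 = 1; torsion from ∂_2 factors > 1: none. So H_1 = Z.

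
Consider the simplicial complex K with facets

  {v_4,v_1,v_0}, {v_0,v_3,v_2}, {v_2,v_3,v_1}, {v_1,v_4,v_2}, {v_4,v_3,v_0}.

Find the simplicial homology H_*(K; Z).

H_0 = Z,  H_1 = Z,  H_2 = 0.

Take the total order v_0 < v_1 < v_2 < v_3 < v_4 on the vertex set. Then K (dimension 2) consists of the simplices:

  0-simplices (5): [v_0], [v_1], [v_2], [v_3], [v_4]
  1-simplices (10): [v_0,v_1], [v_0,v_2], [v_0,v_3], [v_0,v_4], [v_1,v_2], [v_1,v_3], [v_1,v_4], [v_2,v_3], [v_2,v_4], [v_3,v_4]
  2-simplices (5): [v_0,v_1,v_4], [v_0,v_2,v_3], [v_0,v_3,v_4], [v_1,v_2,v_3], [v_1,v_2,v_4]

Hence C_0 ≅ Z^5, C_1 ≅ Z^10, C_2 ≅ Z^5.

The boundary map ∂_1: C_1 → C_0 is given by ∂[p,q] = [q] − [p]. For instance
  ∂[v_1,v_4] = [v_4] − [v_1].
This gives a 5×10 integer matrix of rank 4; reducing to Smith normal form yields diagonal entries (1,1,1,1).

The boundary map ∂_2: C_2 → C_1 acts by ∂[p,q,r] = [q,r] − [p,r] + [p,q]. For instance
  ∂[v_1,v_2,v_4] = [v_2,v_4] − [v_1,v_4] + [v_1,v_2],
  ∂[v_1,v_2,v_3] = [v_2,v_3] − [v_1,v_3] + [v_1,v_2].
The resulting 10×5 matrix has rank 5, and its Smith normal form has invariant factors (1,1,1,1,1).

Computing H_k = (kernel of ∂_k) / (image of ∂_{k+1}):

  H_0: rank C_0 − rank ∂_1 = 5 − 4 = 1, and the invariant factors of ∂_1 are all 1, so H_0 ≅ Z.
  H_1: rank ker ∂_1 − rank ∂_2 = (10 − 4) − 5 = 1, and the invariant factors of ∂_2 are all 1, so H_1 ≅ Z.
  H_2: rank ker ∂_2 − rank ∂_3 = (5 − 5) − 0 = 0, and there is no ∂_3, so H_2 ≅ 0.

(K is a triangulation of the Möbius band.)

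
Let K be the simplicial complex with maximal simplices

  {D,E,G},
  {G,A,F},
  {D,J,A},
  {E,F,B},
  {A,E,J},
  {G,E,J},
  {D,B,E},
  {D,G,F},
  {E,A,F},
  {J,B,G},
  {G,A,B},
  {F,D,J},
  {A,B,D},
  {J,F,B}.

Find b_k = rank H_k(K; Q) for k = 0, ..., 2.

We work with the vertex ordering A < B < D < E < F < G < J. The simplices of K, each written with vertices in increasing order, are:

  0-simplices (7): A, B, D, E, F, G, J
  1-simplices (21): AB, AD, AE, AF, AG, AJ, BD, BE, BF, BG, BJ, DE, DF, DG, DJ, EF, EG, EJ, FG, FJ, GJ
  2-simplices (14): ABD, ABG, ADJ, AEF, AEJ, AFG, BDE, BEF, BFJ, BGJ, DEG, DFG, DFJ, EGJ

giving chain groups C_0 ≅ Z^7, C_1 ≅ Z^21, C_2 ≅ Z^14.

Boundary ∂_1: C_1 → C_0 is given by ∂[p,q] = [q] − [p]. For instance
  ∂FJ = J − F.
This gives a 7×21 integer matrix of rank 6; reducing to Smith normal form yields diagonal entries (1,1,1,1,1,1).

∂_2: C_2 → C_1 sends each 2-simplex [p,q,r] to [q,r] − [p,r] + [p,q]. For instance
  ∂DEG = EG − DG + DE,
  ∂BDE = DE − BE + BD.
The resulting 21×14 matrix has rank 13, and its Smith normal form has invariant factors (1,1,1,1,1,1,1,1,1,1,1,1,1).

From H_k ≅ ker(∂_k) / im(∂_{k+1}) we obtain:

  H_0: rank C_0 − rank ∂_1 = 7 − 6 = 1, and the invariant factors of ∂_1 are all 1, so H_0 = Z.
  H_1: rank ker ∂_1 − rank ∂_2 = (21 − 6) − 13 = 2, and the invariant factors of ∂_2 are all 1, so H_1 = Z^2.
  H_2: rank ker ∂_2 − rank ∂_3 = (14 − 13) − 0 = 1, and there is no ∂_3, so H_2 = Z.

(K is a triangulation of the torus T^2.)

Hence the Betti numbers are b_0 = 1, b_1 = 2, b_2 = 1.

b_0 = 1, b_1 = 2, b_2 = 1.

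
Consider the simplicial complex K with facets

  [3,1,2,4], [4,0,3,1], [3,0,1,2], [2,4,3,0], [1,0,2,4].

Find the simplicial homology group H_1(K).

H_1 = 0.

Fix the vertex order 0 < 1 < 2 < 3 < 4 and write every simplex with vertices in increasing order. Then dim K = 3 and the simplices of K are:

  0-simplices (5): [0], [1], [2], [3], [4]
  1-simplices (10): [0,1], [0,2], [0,3], [0,4], [1,2], [1,3], [1,4], [2,3], [2,4], [3,4]
  2-simplices (10): [0,1,2], [0,1,3], [0,1,4], [0,2,3], [0,2,4], [0,3,4], [1,2,3], [1,2,4], [1,3,4], [2,3,4]
  3-simplices (5): [0,1,2,3], [0,1,2,4], [0,1,3,4], [0,2,3,4], [1,2,3,4]

Hence C_0 ≅ Z^5, C_1 ≅ Z^10, C_2 ≅ Z^10, C_3 ≅ Z^5.

The boundary map ∂_1: C_1 → C_0 sends each edge [p,q] (with p < q) to q − p.
The resulting 5×10 matrix has rank 4, and its Smith normal form has invariant factors (1,1,1,1).

Boundary ∂_2: C_2 → C_1 sends each 2-simplex [p,q,r] to [q,r] − [p,r] + [p,q]. For instance
  ∂[1,2,3] = [2,3] − [1,3] + [1,2],
  ∂[0,1,4] = [1,4] − [0,4] + [0,1].
The 10×10 boundary matrix has rank 6 and Smith normal form diag(1,1,1,1,1,1).

Boundary ∂_3: C_3 → C_2 sends each 3-simplex σ to the alternating sum Σ_i (−1)^i (σ with its i-th vertex removed). For instance
  ∂[0,1,2,3] = [1,2,3] − [0,2,3] + [0,1,3] − [0,1,2],
  ∂[0,1,2,4] = [1,2,4] − [0,2,4] + [0,1,4] − [0,1,2].
The resulting 10×5 matrix has rank 4, and its Smith normal form has invariant factors (1,1,1,1).

Reading off H_k = ker ∂_k / im ∂_{k+1}:

  H_1: rank ker ∂_1 − rank ∂_2 = (10 − 4) − 6 = 0, and the invariant factors of ∂_2 are all 1, so H_1 ≅ 0.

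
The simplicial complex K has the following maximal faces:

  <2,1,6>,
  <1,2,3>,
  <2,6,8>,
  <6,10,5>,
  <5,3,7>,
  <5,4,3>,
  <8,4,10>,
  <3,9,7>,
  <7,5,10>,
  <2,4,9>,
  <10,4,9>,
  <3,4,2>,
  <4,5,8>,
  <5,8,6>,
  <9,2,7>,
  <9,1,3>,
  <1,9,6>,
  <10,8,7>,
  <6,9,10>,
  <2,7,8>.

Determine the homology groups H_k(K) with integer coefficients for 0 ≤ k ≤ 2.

Take the total order 1 < 2 < 3 < 4 < 5 < 6 < 7 < 8 < 9 < 10 on the vertex set. Then K (dimension 2) consists of the simplices:

  0-simplices (10): [1], [2], [3], [4], [5], [6], [7], [8], [9], [10]
  1-simplices (30): (30 of them)
  2-simplices (20): (20 of them)

so the chain groups are C_0 ≅ Z^10, C_1 ≅ Z^30, C_2 ≅ Z^20.

The boundary map ∂_1: C_1 → C_0 is given by ∂[p,q] = [q] − [p]. For instance
  ∂[3,5] = [5] − [3].
The 10×30 boundary matrix has rank 9 and Smith normal form diag(1,1,1,1,1,1,1,1,1).

The boundary map ∂_2: C_2 → C_1 sends each 2-simplex [p,q,r] to [q,r] − [p,r] + [p,q]. For instance
  ∂[1,2,6] = [2,6] − [1,6] + [1,2],
  ∂[2,7,9] = [7,9] − [2,9] + [2,7].
The 30×20 boundary matrix has rank 20 and Smith normal form diag(1,1,1,1,1,1,1,1,1,1,1,1,1,1,1,1,1,1,1,2).

Reading off H_k = ker ∂_k / im ∂_{k+1}:

  H_0: rank C_0 − rank ∂_1 = 10 − 9 = 1, and the invariant factors of ∂_1 are all 1, so H_0 ≅ Z.
  H_1: rank ker ∂_1 − rank ∂_2 = (30 − 9) − 20 = 1, and ∂_2 has invariant factor 2 > 1, so H_1 ≅ Z ⊕ Z_2.
  H_2: rank ker ∂_2 − rank ∂_3 = (20 − 20) − 0 = 0, and there is no ∂_3, so H_2 ≅ 0.

As a check, the Euler characteristic is 10 − 30 + 20 = 0, which agrees with 1 − 1 + 0 = 0.

H_0 = Z,  H_1 = Z ⊕ Z_2,  H_2 = 0.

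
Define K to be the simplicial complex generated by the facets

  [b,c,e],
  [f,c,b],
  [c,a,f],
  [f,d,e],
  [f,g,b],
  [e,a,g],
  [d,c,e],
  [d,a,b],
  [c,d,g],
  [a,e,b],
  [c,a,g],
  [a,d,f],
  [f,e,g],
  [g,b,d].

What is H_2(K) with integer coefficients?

We work with the vertex ordering a < b < c < d < e < f < g. The simplices of K, each written with vertices in increasing order, are:

  0-simplices (7): a, b, c, d, e, f, g
  1-simplices (21): ab, ac, ad, ae, af, ag, bc, bd, be, bf, bg, cd, ce, cf, cg, de, df, dg, ef, eg, fg
  2-simplices (14): abd, abe, acf, acg, adf, aeg, bce, bcf, bdg, bfg, cde, cdg, def, efg

giving chain groups C_0 ≅ Z^7, C_1 ≅ Z^21, C_2 ≅ Z^14.

The boundary map ∂_1: C_1 → C_0 is given by ∂[p,q] = [q] − [p]. For instance
  ∂be = e − b.
The resulting 7×21 matrix has rank 6, and its Smith normal form has invariant factors (1,1,1,1,1,1).

∂_2: C_2 → C_1 acts by ∂[p,q,r] = [q,r] − [p,r] + [p,q]. For instance
  ∂abe = be − ae + ab,
  ∂def = ef − df + de.
As a 21×14 matrix over Z this has rank 13, with invariant factors (1,1,1,1,1,1,1,1,1,1,1,1,1).

Now H_k = ker ∂_k / im ∂_{k+1}, so:

  H_2: rank ker ∂_2 − rank ∂_3 = (14 − 13) − 0 = 1, and there is no ∂_3, so H_2 = Z.

H_2 ≅ Z.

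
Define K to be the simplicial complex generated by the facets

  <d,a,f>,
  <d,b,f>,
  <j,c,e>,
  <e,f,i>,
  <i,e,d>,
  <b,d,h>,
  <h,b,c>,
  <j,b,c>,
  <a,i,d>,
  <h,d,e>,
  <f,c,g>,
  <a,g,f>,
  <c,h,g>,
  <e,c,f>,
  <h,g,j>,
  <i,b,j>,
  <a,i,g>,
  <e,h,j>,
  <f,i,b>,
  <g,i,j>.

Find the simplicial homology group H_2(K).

H_2 = 0.

We work with the vertex ordering a < b < c < d < e < f < g < h < i < j. The simplices of K, each written with vertices in increasing order, are:

  0-simplices (10): a, b, c, d, e, f, g, h, i, j
  1-simplices (30): ad, af, ag, ai, bc, bd, bf, bh, bi, bj, ce, cf, cg, ch, cj, de, df, dh, di, ef, eh, ei, ej, fg, fi, gh, gi, gj, hj, ij
  2-simplices (20): adf, adi, afg, agi, bch, bcj, bdf, bdh, bfi, bij, cef, cej, cfg, cgh, deh, dei, efi, ehj, ghj, gij

giving chain groups C_0 ≅ Z^10, C_1 ≅ Z^30, C_2 ≅ Z^20.

The boundary map ∂_1: C_1 → C_0 maps an edge to its endpoints' difference, ∂[p,q] = q − p. For instance
  ∂bd = d − b.
This gives a 10×30 integer matrix of rank 9; reducing to Smith normal form yields diagonal entries (1,1,1,1,1,1,1,1,1).

The boundary map ∂_2: C_2 → C_1 acts by ∂[p,q,r] = [q,r] − [p,r] + [p,q]. For instance
  ∂cej = ej − cj + ce,
  ∂bdf = df − bf + bd.
The resulting 30×20 matrix has rank 20, and its Smith normal form has invariant factors (1,1,1,1,1,1,1,1,1,1,1,1,1,1,1,1,1,1,1,2).

Reading off H_k = ker ∂_k / im ∂_{k+1}:

  H_2: rank ker ∂_2 − rank ∂_3 = (20 − 20) − 0 = 0, and there is no ∂_3, so H_2 = 0.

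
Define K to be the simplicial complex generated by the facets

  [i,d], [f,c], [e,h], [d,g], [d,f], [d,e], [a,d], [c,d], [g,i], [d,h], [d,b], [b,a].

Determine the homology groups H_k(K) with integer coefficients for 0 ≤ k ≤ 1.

H_0 = Z,  H_1 = Z^4.

Fix the vertex order a < b < c < d < e < f < g < h < i and write every simplex with vertices in increasing order. Then dim K = 1 and the simplices of K are:

  0-simplices (9): a, b, c, d, e, f, g, h, i
  1-simplices (12): ab, ad, bd, cd, cf, de, df, dg, dh, di, eh, gi

Hence C_0 ≅ Z^9, C_1 ≅ Z^12.

The boundary map ∂_1: C_1 → C_0 is given by ∂[p,q] = [q] − [p]. For instance
  ∂cd = d − c.
This gives a 9×12 integer matrix of rank 8; reducing to Smith normal form yields diagonal entries (1,1,1,1,1,1,1,1).

Computing H_k = (kernel of ∂_k) / (image of ∂_{k+1}):

  H_0: rank C_0 − rank ∂_1 = 9 − 8 = 1, and the invariant factors of ∂_1 are all 1, so H_0 ≅ Z.
  H_1: rank ker ∂_1 − rank ∂_2 = (12 − 8) − 0 = 4, and there is no ∂_2, so H_1 ≅ Z^4.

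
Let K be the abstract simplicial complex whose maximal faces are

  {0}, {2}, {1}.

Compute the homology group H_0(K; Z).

H_0 ≅ Z^3.

Fix the vertex order 0 < 1 < 2 and write every simplex with vertices in increasing order. Then dim K = 0 and the simplices of K are:

  0-simplices (3): [0], [1], [2]

so the chain groups are C_0 ≅ Z^3.

From H_k ≅ ker(∂_k) / im(∂_{k+1}) we obtain:

  H_0: rank C_0 − rank ∂_1 = 3 − 0 = 3, and there is no ∂_1, so H_0 ≅ Z^3.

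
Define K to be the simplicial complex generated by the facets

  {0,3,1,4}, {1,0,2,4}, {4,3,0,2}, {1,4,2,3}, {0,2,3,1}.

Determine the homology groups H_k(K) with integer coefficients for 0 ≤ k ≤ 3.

H_0 = Z,  H_1 = 0,  H_2 = 0,  H_3 = Z.

Order the vertices as 0 < 1 < 2 < 3 < 4. Listing each simplex with vertices in this order, K has dimension 3 with simplices:

  0-simplices (5): [0], [1], [2], [3], [4]
  1-simplices (10): [0,1], [0,2], [0,3], [0,4], [1,2], [1,3], [1,4], [2,3], [2,4], [3,4]
  2-simplices (10): [0,1,2], [0,1,3], [0,1,4], [0,2,3], [0,2,4], [0,3,4], [1,2,3], [1,2,4], [1,3,4], [2,3,4]
  3-simplices (5): [0,1,2,3], [0,1,2,4], [0,1,3,4], [0,2,3,4], [1,2,3,4]

giving chain groups C_0 ≅ Z^5, C_1 ≅ Z^10, C_2 ≅ Z^10, C_3 ≅ Z^5.

The boundary map ∂_1: C_1 → C_0 maps an edge to its endpoints' difference, ∂[p,q] = q − p.
The resulting 5×10 matrix has rank 4, and its Smith normal form has invariant factors (1,1,1,1).

The boundary map ∂_2: C_2 → C_1 sends each 2-simplex [p,q,r] to [q,r] − [p,r] + [p,q]. For instance
  ∂[1,3,4] = [3,4] − [1,4] + [1,3],
  ∂[0,3,4] = [3,4] − [0,4] + [0,3].
As a 10×10 matrix over Z this has rank 6, with invariant factors (1,1,1,1,1,1).

Boundary ∂_3: C_3 → C_2 sends each 3-simplex σ to the alternating sum Σ_i (−1)^i (σ with its i-th vertex removed). For instance
  ∂[0,1,2,3] = [1,2,3] − [0,2,3] + [0,1,3] − [0,1,2],
  ∂[0,1,3,4] = [1,3,4] − [0,3,4] + [0,1,4] − [0,1,3].
As a 10×5 matrix over Z this has rank 4, with invariant factors (1,1,1,1).

Computing H_k = (kernel of ∂_k) / (image of ∂_{k+1}):

  H_0: rank C_0 − rank ∂_1 = 5 − 4 = 1, and the invariant factors of ∂_1 are all 1, so H_0 ≅ Z.
  H_1: rank ker ∂_1 − rank ∂_2 = (10 − 4) − 6 = 0, and the invariant factors of ∂_2 are all 1, so H_1 ≅ 0.
  H_2: rank ker ∂_2 − rank ∂_3 = (10 − 6) − 4 = 0, and the invariant factors of ∂_3 are all 1, so H_2 ≅ 0.
  H_3: rank ker ∂_3 − rank ∂_4 = (5 − 4) − 0 = 1, and there is no ∂_4, so H_3 ≅ Z.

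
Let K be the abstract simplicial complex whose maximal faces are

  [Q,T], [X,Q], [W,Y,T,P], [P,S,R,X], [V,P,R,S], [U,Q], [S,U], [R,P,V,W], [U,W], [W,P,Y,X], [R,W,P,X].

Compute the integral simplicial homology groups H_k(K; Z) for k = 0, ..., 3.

Fix the vertex order P < Q < R < S < T < U < V < W < X < Y and write every simplex with vertices in increasing order. Then dim K = 3 and the simplices of K are:

  0-simplices (10): P, Q, R, S, T, U, V, W, X, Y
  1-simplices (24): PR, PS, PT, PV, PW, PX, PY, QT, QU, QX, RS, RV, RW, RX, SU, SV, SX, TW, TY, UW, VW, WX, WY, XY
  2-simplices (18): PRS, PRV, PRW, PRX, PSV, PSX, PTW, PTY, PVW, PWX, PWY, PXY, RSV, RSX, RVW, RWX, TWY, WXY
  3-simplices (6): PRSV, PRSX, PRVW, PRWX, PTWY, PWXY

Hence C_0 ≅ Z^10, C_1 ≅ Z^24, C_2 ≅ Z^18, C_3 ≅ Z^6.

The boundary map ∂_1: C_1 → C_0 sends each edge [p,q] (with p < q) to q − p.
This gives a 10×24 integer matrix of rank 9; reducing to Smith normal form yields diagonal entries (1,1,1,1,1,1,1,1,1).

The boundary map ∂_2: C_2 → C_1 sends each 2-simplex [p,q,r] to [q,r] − [p,r] + [p,q]. For instance
  ∂RVW = VW − RW + RV,
  ∂PSX = SX − PX + PS.
This gives a 24×18 integer matrix of rank 12; reducing to Smith normal form yields diagonal entries (1,1,1,1,1,1,1,1,1,1,1,1).

The boundary map ∂_3: C_3 → C_2 sends each 3-simplex σ to the alternating sum Σ_i (−1)^i (σ with its i-th vertex removed). For instance
  ∂PRSV = RSV − PSV + PRV − PRS,
  ∂PRVW = RVW − PVW + PRW − PRV.
The 18×6 boundary matrix has rank 6 and Smith normal form diag(1,1,1,1,1,1).

Now H_k = ker ∂_k / im ∂_{k+1}, so:

  H_0: rank C_0 − rank ∂_1 = 10 − 9 = 1, and the invariant factors of ∂_1 are all 1, so H_0 ≅ Z.
  H_1: rank ker ∂_1 − rank ∂_2 = (24 − 9) − 12 = 3, and the invariant factors of ∂_2 are all 1, so H_1 ≅ Z^3.
  H_2: rank ker ∂_2 − rank ∂_3 = (18 − 12) − 6 = 0, and the invariant factors of ∂_3 are all 1, so H_2 ≅ 0.
  H_3: rank ker ∂_3 − rank ∂_4 = (6 − 6) − 0 = 0, and there is no ∂_4, so H_3 ≅ 0.

H_0 ≅ Z,  H_1 ≅ Z^3,  H_2 = 0,  H_3 = 0.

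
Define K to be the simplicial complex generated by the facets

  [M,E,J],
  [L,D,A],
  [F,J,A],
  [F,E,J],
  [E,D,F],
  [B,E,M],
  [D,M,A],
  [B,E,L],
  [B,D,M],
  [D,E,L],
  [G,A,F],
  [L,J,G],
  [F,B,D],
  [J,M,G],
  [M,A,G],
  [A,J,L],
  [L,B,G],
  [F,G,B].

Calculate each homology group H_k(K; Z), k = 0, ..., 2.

H_0 = Z,  H_1 = Z ⊕ Z/2,  H_2 = 0.

Order the vertices as A < B < D < E < F < G < J < L < M. Listing each simplex with vertices in this order, K has dimension 2 with simplices:

  0-simplices (9): A, B, D, E, F, G, J, L, M
  1-simplices (27): AD, AF, AG, AJ, AL, AM, BD, BE, BF, BG, BL, BM, DE, DF, DL, DM, EF, EJ, EL, EM, FG, FJ, GJ, GL, GM, JL, JM
  2-simplices (18): ADL, ADM, AFG, AFJ, AGM, AJL, BDF, BDM, BEL, BEM, BFG, BGL, DEF, DEL, EFJ, EJM, GJL, GJM

giving chain groups C_0 ≅ Z^9, C_1 ≅ Z^27, C_2 ≅ Z^18.

Boundary ∂_1: C_1 → C_0 maps an edge to its endpoints' difference, ∂[p,q] = q − p.
This gives a 9×27 integer matrix of rank 8; reducing to Smith normal form yields diagonal entries (1,1,1,1,1,1,1,1).

Boundary ∂_2: C_2 → C_1 maps a triangle to the signed sum of its edges. For instance
  ∂AGM = GM − AM + AG,
  ∂DEF = EF − DF + DE.
The 27×18 boundary matrix has rank 18 and Smith normal form diag(1,1,1,1,1,1,1,1,1,1,1,1,1,1,1,1,1,2).

Computing H_k = (kernel of ∂_k) / (image of ∂_{k+1}):

  H_0: rank C_0 − rank ∂_1 = 9 − 8 = 1, and the invariant factors of ∂_1 are all 1, so H_0 = Z.
  H_1: rank ker ∂_1 − rank ∂_2 = (27 − 8) − 18 = 1, and ∂_2 has invariant factor 2 > 1, so H_1 = Z ⊕ Z/2.
  H_2: rank ker ∂_2 − rank ∂_3 = (18 − 18) − 0 = 0, and there is no ∂_3, so H_2 = 0.

As a check, the Euler characteristic is 9 − 27 + 18 = 0, which agrees with 1 − 1 + 0 = 0.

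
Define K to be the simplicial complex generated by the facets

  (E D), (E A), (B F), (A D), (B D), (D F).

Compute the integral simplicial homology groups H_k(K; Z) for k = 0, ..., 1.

H_0 = Z,  H_1 = Z^2.

Take the total order A < B < D < E < F on the vertex set. Then K (dimension 1) consists of the simplices:

  0-simplices (5): A, B, D, E, F
  1-simplices (6): AD, AE, BD, BF, DE, DF

so the chain groups are C_0 ≅ Z^5, C_1 ≅ Z^6.

∂_1: C_1 → C_0 sends each edge [p,q] (with p < q) to q − p. For instance
  ∂DE = E − D.
As a 5×6 matrix over Z this has rank 4, with invariant factors (1,1,1,1).

Reading off H_k = ker ∂_k / im ∂_{k+1}:

  H_0: rank C_0 − rank ∂_1 = 5 − 4 = 1, and the invariant factors of ∂_1 are all 1, so H_0 = Z.
  H_1: rank ker ∂_1 − rank ∂_2 = (6 − 4) − 0 = 2, and there is no ∂_2, so H_1 = Z^2.

As a check, the Euler characteristic is 5 − 6 = -1, which agrees with 1 − 2 = -1.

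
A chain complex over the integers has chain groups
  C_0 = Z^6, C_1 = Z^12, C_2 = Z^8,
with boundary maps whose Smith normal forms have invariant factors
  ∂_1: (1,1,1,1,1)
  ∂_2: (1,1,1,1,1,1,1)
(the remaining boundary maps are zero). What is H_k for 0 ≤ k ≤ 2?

H_0: b_0 = 6 − 0 − 5 = 1; torsion from ∂_1 factors > 1: none. So H_0 ≅ Z.
H_1: b_1 = 12 − 5 − 7 = 0; torsion from ∂_2 factors > 1: none. So H_1 ≅ 0.
H_2: b_2 = 8 − 7 − 0 = 1; torsion from ∂_3 factors > 1: none. So H_2 ≅ Z.

H_0 ≅ Z,  H_1 = 0,  H_2 ≅ Z.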